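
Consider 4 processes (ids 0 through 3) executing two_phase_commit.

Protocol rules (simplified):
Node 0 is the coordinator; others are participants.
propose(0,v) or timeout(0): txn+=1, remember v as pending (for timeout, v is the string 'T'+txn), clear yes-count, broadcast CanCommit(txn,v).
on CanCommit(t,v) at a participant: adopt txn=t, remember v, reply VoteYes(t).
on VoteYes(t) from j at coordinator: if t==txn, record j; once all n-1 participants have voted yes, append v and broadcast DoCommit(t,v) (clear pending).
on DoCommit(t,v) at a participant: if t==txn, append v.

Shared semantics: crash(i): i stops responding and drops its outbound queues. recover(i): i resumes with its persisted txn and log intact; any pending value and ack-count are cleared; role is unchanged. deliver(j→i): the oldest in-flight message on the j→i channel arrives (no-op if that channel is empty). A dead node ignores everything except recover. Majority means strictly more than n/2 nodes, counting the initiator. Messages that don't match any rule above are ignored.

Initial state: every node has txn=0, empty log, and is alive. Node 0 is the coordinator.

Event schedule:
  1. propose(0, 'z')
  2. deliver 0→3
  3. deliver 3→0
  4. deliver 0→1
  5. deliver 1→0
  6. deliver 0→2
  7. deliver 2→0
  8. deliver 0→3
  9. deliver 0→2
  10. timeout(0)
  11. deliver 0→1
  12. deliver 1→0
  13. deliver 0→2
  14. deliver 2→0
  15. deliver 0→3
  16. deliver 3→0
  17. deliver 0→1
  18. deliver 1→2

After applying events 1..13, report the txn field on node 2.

2

1. propose(0,'z'):  <0:coor t1 ->
2. deliver 0→3:  <3:part t1 ->
3. deliver 3→0:  nop
4. deliver 0→1:  <1:part t1 ->
5. deliver 1→0:  nop
6. deliver 0→2:  <2:part t1 ->
7. deliver 2→0:  <0:coor t1 z>
8. deliver 0→3:  <3:part t1 z>
9. deliver 0→2:  <2:part t1 z>
10. timeout(0):  <0:coor t2 z>
11. deliver 0→1:  <1:part t1 z>
12. deliver 1→0:  nop
13. deliver 0→2:  <2:part t2 z>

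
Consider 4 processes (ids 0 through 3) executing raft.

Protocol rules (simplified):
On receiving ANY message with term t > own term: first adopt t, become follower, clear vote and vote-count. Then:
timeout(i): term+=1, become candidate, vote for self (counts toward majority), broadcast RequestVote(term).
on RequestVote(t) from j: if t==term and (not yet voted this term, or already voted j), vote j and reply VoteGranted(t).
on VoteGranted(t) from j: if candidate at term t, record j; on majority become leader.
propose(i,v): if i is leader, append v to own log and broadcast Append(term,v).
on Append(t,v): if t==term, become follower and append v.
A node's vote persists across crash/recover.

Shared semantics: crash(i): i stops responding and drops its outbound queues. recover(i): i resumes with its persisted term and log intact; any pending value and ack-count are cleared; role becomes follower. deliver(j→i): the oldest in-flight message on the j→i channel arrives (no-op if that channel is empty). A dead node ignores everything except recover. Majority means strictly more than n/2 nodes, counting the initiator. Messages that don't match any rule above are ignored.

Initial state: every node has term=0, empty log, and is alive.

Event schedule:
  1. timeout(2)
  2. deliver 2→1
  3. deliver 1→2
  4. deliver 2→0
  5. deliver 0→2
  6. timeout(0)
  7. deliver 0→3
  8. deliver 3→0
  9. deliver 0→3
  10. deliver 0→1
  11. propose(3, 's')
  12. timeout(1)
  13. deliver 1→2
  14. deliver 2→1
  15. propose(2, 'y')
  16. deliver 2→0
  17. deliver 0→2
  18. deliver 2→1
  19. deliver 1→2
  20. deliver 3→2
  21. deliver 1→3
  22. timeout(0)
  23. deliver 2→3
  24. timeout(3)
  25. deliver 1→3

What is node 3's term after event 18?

e1 timeout(2): 2[cand,t=1,-]
e2 deliver 2→1: 1[foll,t=1,-]
e3 deliver 1→2: ·
e4 deliver 2→0: 0[foll,t=1,-]
e5 deliver 0→2: 2[lead,t=1,-]
e6 timeout(0): 0[cand,t=2,-]
e7 deliver 0→3: 3[foll,t=2,-]
e8 deliver 3→0: ·
e9 deliver 0→3: ·
e10 deliver 0→1: 1[foll,t=2,-]
e11 propose(3,'s'): ·
e12 timeout(1): 1[cand,t=3,-]
e13 deliver 1→2: 2[foll,t=3,-]
e14 deliver 2→1: ·
e15 propose(2,'y'): ·
e16 deliver 2→0: ·
e17 deliver 0→2: ·
e18 deliver 2→1: ·

2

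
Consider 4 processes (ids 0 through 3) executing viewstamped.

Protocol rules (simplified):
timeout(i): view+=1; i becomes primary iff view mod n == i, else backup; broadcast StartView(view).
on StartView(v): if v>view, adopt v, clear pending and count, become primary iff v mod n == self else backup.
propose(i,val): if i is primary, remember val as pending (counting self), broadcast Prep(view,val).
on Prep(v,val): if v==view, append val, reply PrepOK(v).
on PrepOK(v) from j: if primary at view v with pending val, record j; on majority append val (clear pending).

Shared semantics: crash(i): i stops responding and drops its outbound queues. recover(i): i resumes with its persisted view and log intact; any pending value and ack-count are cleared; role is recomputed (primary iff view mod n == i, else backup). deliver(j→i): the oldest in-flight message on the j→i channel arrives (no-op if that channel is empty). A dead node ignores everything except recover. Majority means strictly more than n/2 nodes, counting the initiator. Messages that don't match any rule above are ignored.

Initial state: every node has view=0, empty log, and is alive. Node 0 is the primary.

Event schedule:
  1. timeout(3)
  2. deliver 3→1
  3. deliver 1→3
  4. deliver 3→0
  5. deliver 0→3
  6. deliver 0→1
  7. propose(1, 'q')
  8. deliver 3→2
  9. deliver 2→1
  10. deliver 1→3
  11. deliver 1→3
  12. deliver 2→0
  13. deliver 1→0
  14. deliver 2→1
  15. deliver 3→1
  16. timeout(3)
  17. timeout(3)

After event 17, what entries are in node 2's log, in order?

empty

[1] timeout(3) → N3(back v1 [-])
[2] deliver 3→1 → N1(prim v1 [-])
[3] deliver 1→3 → ∅
[4] deliver 3→0 → N0(back v1 [-])
[5] deliver 0→3 → ∅
[6] deliver 0→1 → ∅
[7] propose(1,'q') → ∅
[8] deliver 3→2 → N2(back v1 [-])
[9] deliver 2→1 → ∅
[10] deliver 1→3 → N3(back v1 [q])
[11] deliver 1→3 → ∅
[12] deliver 2→0 → ∅
[13] deliver 1→0 → N0(back v1 [q])
[14] deliver 2→1 → ∅
[15] deliver 3→1 → ∅
[16] timeout(3) → N3(back v2 [q])
[17] timeout(3) → N3(prim v3 [q])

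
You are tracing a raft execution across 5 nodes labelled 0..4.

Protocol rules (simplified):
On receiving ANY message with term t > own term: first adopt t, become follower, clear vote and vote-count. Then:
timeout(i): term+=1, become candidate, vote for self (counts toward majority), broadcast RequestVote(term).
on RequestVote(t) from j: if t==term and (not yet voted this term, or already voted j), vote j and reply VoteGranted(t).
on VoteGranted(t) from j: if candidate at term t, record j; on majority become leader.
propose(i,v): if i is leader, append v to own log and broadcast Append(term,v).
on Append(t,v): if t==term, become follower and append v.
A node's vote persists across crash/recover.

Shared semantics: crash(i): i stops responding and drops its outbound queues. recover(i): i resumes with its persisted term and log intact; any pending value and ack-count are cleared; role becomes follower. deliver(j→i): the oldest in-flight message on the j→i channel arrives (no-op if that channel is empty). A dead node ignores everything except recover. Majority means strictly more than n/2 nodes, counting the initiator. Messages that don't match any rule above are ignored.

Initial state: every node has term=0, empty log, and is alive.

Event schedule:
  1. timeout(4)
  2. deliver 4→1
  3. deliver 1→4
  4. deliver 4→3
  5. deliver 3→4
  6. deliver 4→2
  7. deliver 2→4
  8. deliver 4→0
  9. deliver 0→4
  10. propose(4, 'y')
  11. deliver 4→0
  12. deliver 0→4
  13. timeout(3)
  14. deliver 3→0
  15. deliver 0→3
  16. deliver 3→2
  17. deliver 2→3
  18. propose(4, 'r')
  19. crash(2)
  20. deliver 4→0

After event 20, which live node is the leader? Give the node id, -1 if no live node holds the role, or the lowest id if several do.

e1 timeout(4): 4[cand,t=1,-]
e2 deliver 4→1: 1[foll,t=1,-]
e3 deliver 1→4: ·
e4 deliver 4→3: 3[foll,t=1,-]
e5 deliver 3→4: 4[lead,t=1,-]
e6 deliver 4→2: 2[foll,t=1,-]
e7 deliver 2→4: ·
e8 deliver 4→0: 0[foll,t=1,-]
e9 deliver 0→4: ·
e10 propose(4,'y'): 4[lead,t=1,y]
e11 deliver 4→0: 0[foll,t=1,y]
e12 deliver 0→4: ·
e13 timeout(3): 3[cand,t=2,-]
e14 deliver 3→0: 0[foll,t=2,y]
e15 deliver 0→3: ·
e16 deliver 3→2: 2[foll,t=2,-]
e17 deliver 2→3: 3[lead,t=2,-]
e18 propose(4,'r'): 4[lead,t=1,y,r]
e19 crash(2): 2[✗foll,t=2,-]
e20 deliver 4→0: ·

3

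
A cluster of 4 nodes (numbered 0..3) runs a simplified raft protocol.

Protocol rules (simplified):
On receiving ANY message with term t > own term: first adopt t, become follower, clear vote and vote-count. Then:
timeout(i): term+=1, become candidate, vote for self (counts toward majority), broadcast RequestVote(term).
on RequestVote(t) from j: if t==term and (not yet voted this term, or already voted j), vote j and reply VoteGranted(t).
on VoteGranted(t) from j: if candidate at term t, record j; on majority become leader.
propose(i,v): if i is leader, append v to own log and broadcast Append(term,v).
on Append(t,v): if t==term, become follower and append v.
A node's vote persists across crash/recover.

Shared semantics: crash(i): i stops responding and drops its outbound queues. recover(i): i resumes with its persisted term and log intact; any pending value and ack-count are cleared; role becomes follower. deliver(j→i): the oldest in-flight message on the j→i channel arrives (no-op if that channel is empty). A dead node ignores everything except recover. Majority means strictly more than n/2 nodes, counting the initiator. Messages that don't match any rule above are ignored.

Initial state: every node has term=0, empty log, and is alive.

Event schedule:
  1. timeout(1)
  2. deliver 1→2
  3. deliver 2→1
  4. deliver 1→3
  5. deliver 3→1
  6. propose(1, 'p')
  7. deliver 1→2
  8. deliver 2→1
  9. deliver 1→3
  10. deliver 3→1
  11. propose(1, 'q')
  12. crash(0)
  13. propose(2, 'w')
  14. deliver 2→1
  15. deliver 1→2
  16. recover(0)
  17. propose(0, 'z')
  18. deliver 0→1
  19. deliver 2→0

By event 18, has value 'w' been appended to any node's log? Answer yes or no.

after 1 — timeout(1): n1:cand/t1/[-]
after 2 — deliver 1→2: n2:foll/t1/[-]
after 3 — deliver 2→1: ·
after 4 — deliver 1→3: n3:foll/t1/[-]
after 5 — deliver 3→1: n1:lead/t1/[-]
after 6 — propose(1,'p'): n1:lead/t1/[p]
after 7 — deliver 1→2: n2:foll/t1/[p]
after 8 — deliver 2→1: ·
after 9 — deliver 1→3: n3:foll/t1/[p]
after 10 — deliver 3→1: ·
after 11 — propose(1,'q'): n1:lead/t1/[p,q]
after 12 — crash(0): n0:✗foll/t0/[-]
after 13 — propose(2,'w'): ·
after 14 — deliver 2→1: ·
after 15 — deliver 1→2: n2:foll/t1/[p,q]
after 16 — recover(0): n0:foll/t0/[-]
after 17 — propose(0,'z'): ·
after 18 — deliver 0→1: ·

no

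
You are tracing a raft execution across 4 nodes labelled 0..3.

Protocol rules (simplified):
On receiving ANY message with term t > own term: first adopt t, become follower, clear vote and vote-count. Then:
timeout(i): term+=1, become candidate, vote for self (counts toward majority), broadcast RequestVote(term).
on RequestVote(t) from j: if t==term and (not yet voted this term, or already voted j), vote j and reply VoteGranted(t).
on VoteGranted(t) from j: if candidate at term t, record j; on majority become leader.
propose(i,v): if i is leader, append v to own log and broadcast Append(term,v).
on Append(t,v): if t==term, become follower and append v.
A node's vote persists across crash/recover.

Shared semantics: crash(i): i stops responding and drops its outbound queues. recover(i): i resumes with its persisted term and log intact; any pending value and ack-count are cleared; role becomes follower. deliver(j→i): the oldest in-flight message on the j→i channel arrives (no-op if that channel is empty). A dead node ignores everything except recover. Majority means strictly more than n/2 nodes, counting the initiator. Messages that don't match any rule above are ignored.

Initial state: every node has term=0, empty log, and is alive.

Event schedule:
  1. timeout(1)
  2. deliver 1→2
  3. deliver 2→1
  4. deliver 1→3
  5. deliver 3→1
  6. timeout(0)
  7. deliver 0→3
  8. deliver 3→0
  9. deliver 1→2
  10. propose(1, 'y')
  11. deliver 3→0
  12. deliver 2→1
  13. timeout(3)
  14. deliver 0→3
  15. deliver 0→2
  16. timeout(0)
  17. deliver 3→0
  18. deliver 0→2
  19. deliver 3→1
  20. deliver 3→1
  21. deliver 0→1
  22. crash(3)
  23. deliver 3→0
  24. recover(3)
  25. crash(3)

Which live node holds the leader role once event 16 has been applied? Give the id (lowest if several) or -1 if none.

1. timeout(1):  <1:cand t1 ->
2. deliver 1→2:  <2:foll t1 ->
3. deliver 2→1:  nop
4. deliver 1→3:  <3:foll t1 ->
5. deliver 3→1:  <1:lead t1 ->
6. timeout(0):  <0:cand t1 ->
7. deliver 0→3:  nop
8. deliver 3→0:  nop
9. deliver 1→2:  nop
10. propose(1,'y'):  <1:lead t1 y>
11. deliver 3→0:  nop
12. deliver 2→1:  nop
13. timeout(3):  <3:cand t2 ->
14. deliver 0→3:  nop
15. deliver 0→2:  nop
16. timeout(0):  <0:cand t2 ->

1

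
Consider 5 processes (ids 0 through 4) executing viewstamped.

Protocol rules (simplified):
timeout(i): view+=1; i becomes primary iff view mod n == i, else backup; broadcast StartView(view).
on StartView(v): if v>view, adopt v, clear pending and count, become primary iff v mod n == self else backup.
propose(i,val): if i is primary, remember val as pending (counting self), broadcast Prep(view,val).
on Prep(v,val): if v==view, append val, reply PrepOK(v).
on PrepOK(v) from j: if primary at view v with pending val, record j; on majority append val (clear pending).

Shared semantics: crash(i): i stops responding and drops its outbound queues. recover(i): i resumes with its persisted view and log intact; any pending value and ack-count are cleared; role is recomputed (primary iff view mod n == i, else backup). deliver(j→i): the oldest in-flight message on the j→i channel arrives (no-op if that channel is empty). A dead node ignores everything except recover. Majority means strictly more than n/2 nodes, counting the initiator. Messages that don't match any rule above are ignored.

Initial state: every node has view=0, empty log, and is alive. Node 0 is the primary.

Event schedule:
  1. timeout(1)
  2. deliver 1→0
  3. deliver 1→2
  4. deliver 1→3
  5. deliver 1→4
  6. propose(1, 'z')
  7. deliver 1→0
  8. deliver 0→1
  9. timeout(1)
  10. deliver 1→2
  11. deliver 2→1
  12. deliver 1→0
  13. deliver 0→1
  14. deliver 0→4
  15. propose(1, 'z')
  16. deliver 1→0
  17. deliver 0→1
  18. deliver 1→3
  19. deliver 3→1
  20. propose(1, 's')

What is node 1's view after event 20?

2

[1] timeout(1) → N1(prim v1 [-])
[2] deliver 1→0 → N0(back v1 [-])
[3] deliver 1→2 → N2(back v1 [-])
[4] deliver 1→3 → N3(back v1 [-])
[5] deliver 1→4 → N4(back v1 [-])
[6] propose(1,'z') → ∅
[7] deliver 1→0 → N0(back v1 [z])
[8] deliver 0→1 → ∅
[9] timeout(1) → N1(back v2 [-])
[10] deliver 1→2 → N2(back v1 [z])
[11] deliver 2→1 → ∅
[12] deliver 1→0 → N0(back v2 [z])
[13] deliver 0→1 → ∅
[14] deliver 0→4 → ∅
[15] propose(1,'z') → ∅
[16] deliver 1→0 → ∅
[17] deliver 0→1 → ∅
[18] deliver 1→3 → N3(back v1 [z])
[19] deliver 3→1 → ∅
[20] propose(1,'s') → ∅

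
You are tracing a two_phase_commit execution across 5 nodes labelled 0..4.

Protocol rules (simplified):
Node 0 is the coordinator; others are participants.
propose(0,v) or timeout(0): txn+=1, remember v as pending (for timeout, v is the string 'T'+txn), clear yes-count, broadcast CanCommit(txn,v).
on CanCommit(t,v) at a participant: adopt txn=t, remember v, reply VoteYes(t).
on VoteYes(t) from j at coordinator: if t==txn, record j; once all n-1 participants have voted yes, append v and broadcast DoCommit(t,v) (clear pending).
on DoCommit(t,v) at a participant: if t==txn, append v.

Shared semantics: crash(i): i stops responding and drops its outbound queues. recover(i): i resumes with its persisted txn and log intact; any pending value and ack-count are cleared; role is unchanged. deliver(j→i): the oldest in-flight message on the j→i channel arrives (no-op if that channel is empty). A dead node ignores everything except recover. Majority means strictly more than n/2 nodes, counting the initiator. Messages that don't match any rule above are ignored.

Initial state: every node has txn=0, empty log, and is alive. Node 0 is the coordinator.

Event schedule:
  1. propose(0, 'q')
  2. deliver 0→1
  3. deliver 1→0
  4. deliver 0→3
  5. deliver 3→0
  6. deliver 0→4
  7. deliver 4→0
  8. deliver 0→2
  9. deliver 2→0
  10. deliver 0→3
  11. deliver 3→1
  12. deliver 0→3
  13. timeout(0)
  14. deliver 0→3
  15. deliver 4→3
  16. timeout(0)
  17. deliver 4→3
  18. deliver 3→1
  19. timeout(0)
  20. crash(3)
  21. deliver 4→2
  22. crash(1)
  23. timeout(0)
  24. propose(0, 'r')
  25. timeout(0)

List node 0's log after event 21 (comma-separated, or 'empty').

q

after 1 — propose(0,'q'): n0:coor/t1/[-]
after 2 — deliver 0→1: n1:part/t1/[-]
after 3 — deliver 1→0: ·
after 4 — deliver 0→3: n3:part/t1/[-]
after 5 — deliver 3→0: ·
after 6 — deliver 0→4: n4:part/t1/[-]
after 7 — deliver 4→0: ·
after 8 — deliver 0→2: n2:part/t1/[-]
after 9 — deliver 2→0: n0:coor/t1/[q]
after 10 — deliver 0→3: n3:part/t1/[q]
after 11 — deliver 3→1: ·
after 12 — deliver 0→3: ·
after 13 — timeout(0): n0:coor/t2/[q]
after 14 — deliver 0→3: n3:part/t2/[q]
after 15 — deliver 4→3: ·
after 16 — timeout(0): n0:coor/t3/[q]
after 17 — deliver 4→3: ·
after 18 — deliver 3→1: ·
after 19 — timeout(0): n0:coor/t4/[q]
after 20 — crash(3): n3:✗part/t2/[q]
after 21 — deliver 4→2: ·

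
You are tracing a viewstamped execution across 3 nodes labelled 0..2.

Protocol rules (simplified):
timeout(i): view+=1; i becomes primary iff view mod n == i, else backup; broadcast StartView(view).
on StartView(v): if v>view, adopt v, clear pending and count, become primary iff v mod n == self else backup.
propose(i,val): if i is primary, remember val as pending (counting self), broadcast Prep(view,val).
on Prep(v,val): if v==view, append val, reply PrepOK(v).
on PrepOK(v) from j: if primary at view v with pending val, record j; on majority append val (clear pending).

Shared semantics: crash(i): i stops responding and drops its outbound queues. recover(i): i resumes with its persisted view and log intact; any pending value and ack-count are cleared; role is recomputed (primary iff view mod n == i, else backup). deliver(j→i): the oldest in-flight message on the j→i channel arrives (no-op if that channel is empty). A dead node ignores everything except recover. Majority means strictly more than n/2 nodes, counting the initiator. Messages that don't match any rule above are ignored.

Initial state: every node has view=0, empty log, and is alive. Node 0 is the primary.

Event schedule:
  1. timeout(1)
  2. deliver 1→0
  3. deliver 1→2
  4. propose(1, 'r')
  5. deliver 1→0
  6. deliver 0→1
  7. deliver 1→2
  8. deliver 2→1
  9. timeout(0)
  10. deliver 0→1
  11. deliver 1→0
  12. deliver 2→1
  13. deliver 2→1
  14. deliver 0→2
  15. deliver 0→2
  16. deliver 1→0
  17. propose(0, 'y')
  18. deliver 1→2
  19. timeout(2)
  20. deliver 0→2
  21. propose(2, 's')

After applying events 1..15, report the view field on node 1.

e1 timeout(1): 1[prim,v=1,-]
e2 deliver 1→0: 0[back,v=1,-]
e3 deliver 1→2: 2[back,v=1,-]
e4 propose(1,'r'): ·
e5 deliver 1→0: 0[back,v=1,r]
e6 deliver 0→1: 1[prim,v=1,r]
e7 deliver 1→2: 2[back,v=1,r]
e8 deliver 2→1: ·
e9 timeout(0): 0[back,v=2,r]
e10 deliver 0→1: 1[back,v=2,r]
e11 deliver 1→0: ·
e12 deliver 2→1: ·
e13 deliver 2→1: ·
e14 deliver 0→2: 2[prim,v=2,r]
e15 deliver 0→2: ·

2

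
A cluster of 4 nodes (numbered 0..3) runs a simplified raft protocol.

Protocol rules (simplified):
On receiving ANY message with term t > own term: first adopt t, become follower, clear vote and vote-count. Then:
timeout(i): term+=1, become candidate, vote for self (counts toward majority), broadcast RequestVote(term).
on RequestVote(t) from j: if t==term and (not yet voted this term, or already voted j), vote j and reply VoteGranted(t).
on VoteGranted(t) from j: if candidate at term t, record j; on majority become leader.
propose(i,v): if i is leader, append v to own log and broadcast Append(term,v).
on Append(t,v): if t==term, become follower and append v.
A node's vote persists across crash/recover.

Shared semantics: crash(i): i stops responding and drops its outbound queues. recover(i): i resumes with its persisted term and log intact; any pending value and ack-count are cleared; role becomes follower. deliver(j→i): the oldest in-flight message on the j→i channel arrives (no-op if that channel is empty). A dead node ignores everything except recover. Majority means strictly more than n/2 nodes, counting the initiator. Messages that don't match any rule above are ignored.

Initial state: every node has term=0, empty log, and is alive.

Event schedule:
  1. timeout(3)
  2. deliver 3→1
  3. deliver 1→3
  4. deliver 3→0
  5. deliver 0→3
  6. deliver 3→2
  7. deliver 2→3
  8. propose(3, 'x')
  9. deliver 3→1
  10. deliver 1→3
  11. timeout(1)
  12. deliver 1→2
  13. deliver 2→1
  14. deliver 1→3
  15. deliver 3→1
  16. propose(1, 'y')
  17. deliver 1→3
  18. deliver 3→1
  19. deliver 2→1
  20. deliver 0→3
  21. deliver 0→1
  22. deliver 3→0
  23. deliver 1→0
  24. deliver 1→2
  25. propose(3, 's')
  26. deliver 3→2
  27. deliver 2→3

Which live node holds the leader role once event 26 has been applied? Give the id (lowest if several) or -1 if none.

1

after 1 — timeout(3): n3:cand/t1/[-]
after 2 — deliver 3→1: n1:foll/t1/[-]
after 3 — deliver 1→3: ·
after 4 — deliver 3→0: n0:foll/t1/[-]
after 5 — deliver 0→3: n3:lead/t1/[-]
after 6 — deliver 3→2: n2:foll/t1/[-]
after 7 — deliver 2→3: ·
after 8 — propose(3,'x'): n3:lead/t1/[x]
after 9 — deliver 3→1: n1:foll/t1/[x]
after 10 — deliver 1→3: ·
after 11 — timeout(1): n1:cand/t2/[x]
after 12 — deliver 1→2: n2:foll/t2/[-]
after 13 — deliver 2→1: ·
after 14 — deliver 1→3: n3:foll/t2/[x]
after 15 — deliver 3→1: n1:lead/t2/[x]
after 16 — propose(1,'y'): n1:lead/t2/[x,y]
after 17 — deliver 1→3: n3:foll/t2/[x,y]
after 18 — deliver 3→1: ·
after 19 — deliver 2→1: ·
after 20 — deliver 0→3: ·
after 21 — deliver 0→1: ·
after 22 — deliver 3→0: n0:foll/t1/[x]
after 23 — deliver 1→0: n0:foll/t2/[x]
after 24 — deliver 1→2: n2:foll/t2/[y]
after 25 — propose(3,'s'): ·
after 26 — deliver 3→2: ·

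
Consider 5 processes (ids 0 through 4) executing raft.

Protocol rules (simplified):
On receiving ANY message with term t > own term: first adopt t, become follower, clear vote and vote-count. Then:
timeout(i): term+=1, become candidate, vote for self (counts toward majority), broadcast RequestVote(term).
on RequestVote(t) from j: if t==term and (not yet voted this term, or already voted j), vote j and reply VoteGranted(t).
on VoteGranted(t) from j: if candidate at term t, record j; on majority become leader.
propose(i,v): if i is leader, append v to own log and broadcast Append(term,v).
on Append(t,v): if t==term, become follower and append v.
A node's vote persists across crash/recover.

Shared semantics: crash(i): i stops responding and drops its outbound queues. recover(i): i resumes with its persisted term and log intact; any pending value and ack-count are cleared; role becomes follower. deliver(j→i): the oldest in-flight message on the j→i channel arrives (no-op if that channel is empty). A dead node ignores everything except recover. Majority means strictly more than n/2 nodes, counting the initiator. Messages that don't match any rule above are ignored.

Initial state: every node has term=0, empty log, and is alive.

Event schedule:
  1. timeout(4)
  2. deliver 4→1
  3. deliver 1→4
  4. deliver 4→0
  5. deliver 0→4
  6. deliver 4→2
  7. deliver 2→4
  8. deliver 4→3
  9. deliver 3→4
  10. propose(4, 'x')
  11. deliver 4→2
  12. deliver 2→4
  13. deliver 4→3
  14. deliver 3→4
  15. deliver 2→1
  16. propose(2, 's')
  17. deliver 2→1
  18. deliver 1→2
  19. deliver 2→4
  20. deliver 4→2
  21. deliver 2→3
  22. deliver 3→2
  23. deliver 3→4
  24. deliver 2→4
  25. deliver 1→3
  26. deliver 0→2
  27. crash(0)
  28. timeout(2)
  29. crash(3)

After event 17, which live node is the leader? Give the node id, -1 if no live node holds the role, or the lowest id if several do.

4

1. timeout(4):  <4:cand t1 ->
2. deliver 4→1:  <1:foll t1 ->
3. deliver 1→4:  nop
4. deliver 4→0:  <0:foll t1 ->
5. deliver 0→4:  <4:lead t1 ->
6. deliver 4→2:  <2:foll t1 ->
7. deliver 2→4:  nop
8. deliver 4→3:  <3:foll t1 ->
9. deliver 3→4:  nop
10. propose(4,'x'):  <4:lead t1 x>
11. deliver 4→2:  <2:foll t1 x>
12. deliver 2→4:  nop
13. deliver 4→3:  <3:foll t1 x>
14. deliver 3→4:  nop
15. deliver 2→1:  nop
16. propose(2,'s'):  nop
17. deliver 2→1:  nop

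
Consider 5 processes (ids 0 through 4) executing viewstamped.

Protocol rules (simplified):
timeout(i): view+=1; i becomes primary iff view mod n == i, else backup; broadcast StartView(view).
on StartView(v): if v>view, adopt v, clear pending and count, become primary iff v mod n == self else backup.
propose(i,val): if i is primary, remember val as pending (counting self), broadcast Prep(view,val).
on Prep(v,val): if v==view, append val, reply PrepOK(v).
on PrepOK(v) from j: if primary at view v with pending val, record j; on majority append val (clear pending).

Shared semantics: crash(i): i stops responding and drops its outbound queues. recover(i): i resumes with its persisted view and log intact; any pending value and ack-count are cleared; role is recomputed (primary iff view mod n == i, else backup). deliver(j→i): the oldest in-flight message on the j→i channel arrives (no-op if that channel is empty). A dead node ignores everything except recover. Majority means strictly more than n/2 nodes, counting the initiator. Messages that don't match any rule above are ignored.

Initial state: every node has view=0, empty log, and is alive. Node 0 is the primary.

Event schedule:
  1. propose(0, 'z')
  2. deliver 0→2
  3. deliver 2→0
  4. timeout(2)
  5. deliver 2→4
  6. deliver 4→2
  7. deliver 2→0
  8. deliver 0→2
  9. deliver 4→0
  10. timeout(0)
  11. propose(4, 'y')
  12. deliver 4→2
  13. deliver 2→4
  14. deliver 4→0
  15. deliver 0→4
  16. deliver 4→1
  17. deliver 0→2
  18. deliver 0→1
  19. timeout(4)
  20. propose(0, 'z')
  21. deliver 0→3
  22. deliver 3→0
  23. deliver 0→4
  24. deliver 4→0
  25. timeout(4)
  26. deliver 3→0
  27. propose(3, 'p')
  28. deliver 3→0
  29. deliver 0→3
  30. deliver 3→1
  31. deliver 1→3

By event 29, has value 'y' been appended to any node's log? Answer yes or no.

e1 propose(0,'z'): ·
e2 deliver 0→2: 2[back,v=0,z]
e3 deliver 2→0: ·
e4 timeout(2): 2[back,v=1,z]
e5 deliver 2→4: 4[back,v=1,-]
e6 deliver 4→2: ·
e7 deliver 2→0: 0[back,v=1,-]
e8 deliver 0→2: ·
e9 deliver 4→0: ·
e10 timeout(0): 0[back,v=2,-]
e11 propose(4,'y'): ·
e12 deliver 4→2: ·
e13 deliver 2→4: ·
e14 deliver 4→0: ·
e15 deliver 0→4: ·
e16 deliver 4→1: ·
e17 deliver 0→2: 2[prim,v=2,z]
e18 deliver 0→1: 1[back,v=0,z]
e19 timeout(4): 4[back,v=2,-]
e20 propose(0,'z'): ·
e21 deliver 0→3: 3[back,v=0,z]
e22 deliver 3→0: ·
e23 deliver 0→4: ·
e24 deliver 4→0: ·
e25 timeout(4): 4[back,v=3,-]
e26 deliver 3→0: ·
e27 propose(3,'p'): ·
e28 deliver 3→0: ·
e29 deliver 0→3: 3[back,v=2,z]

no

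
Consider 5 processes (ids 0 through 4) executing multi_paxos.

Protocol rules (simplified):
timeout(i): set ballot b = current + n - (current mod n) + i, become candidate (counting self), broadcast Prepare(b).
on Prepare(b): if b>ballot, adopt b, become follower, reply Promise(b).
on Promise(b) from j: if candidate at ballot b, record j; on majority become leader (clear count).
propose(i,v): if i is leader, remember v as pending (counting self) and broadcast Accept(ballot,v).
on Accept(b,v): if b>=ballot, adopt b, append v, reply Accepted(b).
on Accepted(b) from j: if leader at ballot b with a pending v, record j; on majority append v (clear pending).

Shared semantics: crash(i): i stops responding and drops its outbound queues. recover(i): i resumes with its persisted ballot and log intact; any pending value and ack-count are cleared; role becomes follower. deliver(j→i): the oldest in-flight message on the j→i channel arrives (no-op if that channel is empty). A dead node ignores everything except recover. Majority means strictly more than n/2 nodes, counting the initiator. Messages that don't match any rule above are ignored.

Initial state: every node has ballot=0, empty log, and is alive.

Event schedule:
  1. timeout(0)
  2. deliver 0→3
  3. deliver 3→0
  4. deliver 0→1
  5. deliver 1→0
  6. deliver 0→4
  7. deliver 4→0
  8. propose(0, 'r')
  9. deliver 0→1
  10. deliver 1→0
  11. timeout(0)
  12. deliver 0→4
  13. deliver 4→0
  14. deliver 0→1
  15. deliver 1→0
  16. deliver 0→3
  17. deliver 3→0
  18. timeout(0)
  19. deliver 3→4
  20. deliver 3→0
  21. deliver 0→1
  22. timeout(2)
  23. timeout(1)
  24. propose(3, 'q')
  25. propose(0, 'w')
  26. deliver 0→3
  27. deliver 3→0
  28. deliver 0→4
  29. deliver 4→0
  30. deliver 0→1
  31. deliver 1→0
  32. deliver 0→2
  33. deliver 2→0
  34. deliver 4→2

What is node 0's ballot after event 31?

e1 timeout(0): 0[cand,b=5,-]
e2 deliver 0→3: 3[foll,b=5,-]
e3 deliver 3→0: ·
e4 deliver 0→1: 1[foll,b=5,-]
e5 deliver 1→0: 0[lead,b=5,-]
e6 deliver 0→4: 4[foll,b=5,-]
e7 deliver 4→0: ·
e8 propose(0,'r'): ·
e9 deliver 0→1: 1[foll,b=5,r]
e10 deliver 1→0: ·
e11 timeout(0): 0[cand,b=10,-]
e12 deliver 0→4: 4[foll,b=5,r]
e13 deliver 4→0: ·
e14 deliver 0→1: 1[foll,b=10,r]
e15 deliver 1→0: ·
e16 deliver 0→3: 3[foll,b=5,r]
e17 deliver 3→0: ·
e18 timeout(0): 0[cand,b=15,-]
e19 deliver 3→4: ·
e20 deliver 3→0: ·
e21 deliver 0→1: 1[foll,b=15,r]
e22 timeout(2): 2[cand,b=7,-]
e23 timeout(1): 1[cand,b=21,r]
e24 propose(3,'q'): ·
e25 propose(0,'w'): ·
e26 deliver 0→3: 3[foll,b=10,r]
e27 deliver 3→0: ·
e28 deliver 0→4: 4[foll,b=10,r]
e29 deliver 4→0: ·
e30 deliver 0→1: ·
e31 deliver 1→0: ·

15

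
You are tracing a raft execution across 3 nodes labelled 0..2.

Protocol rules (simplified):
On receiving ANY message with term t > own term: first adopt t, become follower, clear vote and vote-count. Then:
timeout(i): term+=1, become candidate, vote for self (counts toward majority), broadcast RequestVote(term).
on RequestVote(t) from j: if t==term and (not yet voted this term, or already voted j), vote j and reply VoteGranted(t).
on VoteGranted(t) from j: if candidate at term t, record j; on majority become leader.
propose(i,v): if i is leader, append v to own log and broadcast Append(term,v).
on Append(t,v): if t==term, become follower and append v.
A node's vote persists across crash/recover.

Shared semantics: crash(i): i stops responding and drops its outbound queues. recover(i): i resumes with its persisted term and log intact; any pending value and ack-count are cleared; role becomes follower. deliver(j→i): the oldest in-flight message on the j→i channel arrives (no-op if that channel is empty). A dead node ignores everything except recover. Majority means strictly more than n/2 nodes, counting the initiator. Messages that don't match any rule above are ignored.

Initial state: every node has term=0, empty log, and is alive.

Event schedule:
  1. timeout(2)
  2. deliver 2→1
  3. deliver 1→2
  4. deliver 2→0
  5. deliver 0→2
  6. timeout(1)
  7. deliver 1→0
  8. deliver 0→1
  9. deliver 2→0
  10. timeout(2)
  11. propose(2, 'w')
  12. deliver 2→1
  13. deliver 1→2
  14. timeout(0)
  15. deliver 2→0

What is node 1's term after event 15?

2

step 1 timeout(2): 2={cand,t=1,log=-}
step 2 deliver 2→1: 1={foll,t=1,log=-}
step 3 deliver 1→2: 2={lead,t=1,log=-}
step 4 deliver 2→0: 0={foll,t=1,log=-}
step 5 deliver 0→2: —
step 6 timeout(1): 1={cand,t=2,log=-}
step 7 deliver 1→0: 0={foll,t=2,log=-}
step 8 deliver 0→1: 1={lead,t=2,log=-}
step 9 deliver 2→0: —
step 10 timeout(2): 2={cand,t=2,log=-}
step 11 propose(2,'w'): —
step 12 deliver 2→1: —
step 13 deliver 1→2: —
step 14 timeout(0): 0={cand,t=3,log=-}
step 15 deliver 2→0: —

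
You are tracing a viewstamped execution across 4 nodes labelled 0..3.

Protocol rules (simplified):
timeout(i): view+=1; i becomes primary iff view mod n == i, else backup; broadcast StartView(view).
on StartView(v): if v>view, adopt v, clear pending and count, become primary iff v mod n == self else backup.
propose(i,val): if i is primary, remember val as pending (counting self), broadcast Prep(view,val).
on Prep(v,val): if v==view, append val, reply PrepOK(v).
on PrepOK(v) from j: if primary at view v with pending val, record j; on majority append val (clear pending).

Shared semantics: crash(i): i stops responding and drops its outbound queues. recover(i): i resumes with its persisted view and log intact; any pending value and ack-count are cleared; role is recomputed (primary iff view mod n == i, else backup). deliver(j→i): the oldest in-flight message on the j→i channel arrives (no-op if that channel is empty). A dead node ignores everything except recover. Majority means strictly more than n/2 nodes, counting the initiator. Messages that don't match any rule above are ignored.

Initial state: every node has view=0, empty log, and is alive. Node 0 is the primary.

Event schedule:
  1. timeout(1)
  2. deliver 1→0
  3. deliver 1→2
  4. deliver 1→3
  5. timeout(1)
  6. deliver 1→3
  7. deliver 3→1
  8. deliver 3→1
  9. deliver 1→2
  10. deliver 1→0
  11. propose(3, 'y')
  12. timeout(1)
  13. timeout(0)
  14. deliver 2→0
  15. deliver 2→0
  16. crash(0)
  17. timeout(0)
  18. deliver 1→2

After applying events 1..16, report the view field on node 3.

2

e1 timeout(1): 1[prim,v=1,-]
e2 deliver 1→0: 0[back,v=1,-]
e3 deliver 1→2: 2[back,v=1,-]
e4 deliver 1→3: 3[back,v=1,-]
e5 timeout(1): 1[back,v=2,-]
e6 deliver 1→3: 3[back,v=2,-]
e7 deliver 3→1: ·
e8 deliver 3→1: ·
e9 deliver 1→2: 2[prim,v=2,-]
e10 deliver 1→0: 0[back,v=2,-]
e11 propose(3,'y'): ·
e12 timeout(1): 1[back,v=3,-]
e13 timeout(0): 0[back,v=3,-]
e14 deliver 2→0: ·
e15 deliver 2→0: ·
e16 crash(0): 0[✗back,v=3,-]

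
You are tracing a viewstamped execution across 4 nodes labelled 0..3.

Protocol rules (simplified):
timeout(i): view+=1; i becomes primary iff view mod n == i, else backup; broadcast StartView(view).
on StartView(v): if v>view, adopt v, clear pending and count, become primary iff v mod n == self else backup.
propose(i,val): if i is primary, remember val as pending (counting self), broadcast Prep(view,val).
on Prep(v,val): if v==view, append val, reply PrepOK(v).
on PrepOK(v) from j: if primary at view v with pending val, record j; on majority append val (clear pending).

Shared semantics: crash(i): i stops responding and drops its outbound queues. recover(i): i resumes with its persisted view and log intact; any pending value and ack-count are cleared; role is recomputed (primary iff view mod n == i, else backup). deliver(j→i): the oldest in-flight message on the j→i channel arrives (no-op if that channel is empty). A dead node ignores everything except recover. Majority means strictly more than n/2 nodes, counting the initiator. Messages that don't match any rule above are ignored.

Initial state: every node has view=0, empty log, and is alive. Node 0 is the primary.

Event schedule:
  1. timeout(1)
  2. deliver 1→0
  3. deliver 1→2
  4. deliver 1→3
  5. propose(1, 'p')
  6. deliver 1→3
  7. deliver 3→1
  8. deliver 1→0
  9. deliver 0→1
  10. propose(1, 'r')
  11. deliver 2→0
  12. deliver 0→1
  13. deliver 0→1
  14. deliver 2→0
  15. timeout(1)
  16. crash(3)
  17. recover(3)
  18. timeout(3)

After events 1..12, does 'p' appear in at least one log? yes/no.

yes

1. timeout(1):  <1:prim v1 ->
2. deliver 1→0:  <0:back v1 ->
3. deliver 1→2:  <2:back v1 ->
4. deliver 1→3:  <3:back v1 ->
5. propose(1,'p'):  nop
6. deliver 1→3:  <3:back v1 p>
7. deliver 3→1:  nop
8. deliver 1→0:  <0:back v1 p>
9. deliver 0→1:  <1:prim v1 p>
10. propose(1,'r'):  nop
11. deliver 2→0:  nop
12. deliver 0→1:  nop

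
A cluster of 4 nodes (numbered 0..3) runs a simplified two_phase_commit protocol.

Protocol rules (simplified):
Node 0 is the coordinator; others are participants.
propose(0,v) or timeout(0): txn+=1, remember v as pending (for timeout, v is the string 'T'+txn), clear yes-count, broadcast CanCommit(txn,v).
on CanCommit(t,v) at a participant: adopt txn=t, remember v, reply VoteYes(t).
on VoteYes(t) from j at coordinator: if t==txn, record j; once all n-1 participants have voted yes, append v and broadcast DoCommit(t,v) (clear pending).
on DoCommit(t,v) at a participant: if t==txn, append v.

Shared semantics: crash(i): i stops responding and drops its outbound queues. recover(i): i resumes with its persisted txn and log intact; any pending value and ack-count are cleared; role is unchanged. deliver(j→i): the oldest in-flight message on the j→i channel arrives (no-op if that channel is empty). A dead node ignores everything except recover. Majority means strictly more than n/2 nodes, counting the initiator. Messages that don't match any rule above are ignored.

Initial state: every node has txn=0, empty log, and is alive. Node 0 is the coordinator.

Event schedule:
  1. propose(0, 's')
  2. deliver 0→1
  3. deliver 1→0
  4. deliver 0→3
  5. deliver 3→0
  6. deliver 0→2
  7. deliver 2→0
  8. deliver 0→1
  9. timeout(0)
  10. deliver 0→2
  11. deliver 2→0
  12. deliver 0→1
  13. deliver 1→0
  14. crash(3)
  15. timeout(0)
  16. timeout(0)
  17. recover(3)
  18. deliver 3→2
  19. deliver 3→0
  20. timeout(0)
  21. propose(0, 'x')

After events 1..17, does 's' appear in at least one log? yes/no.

[1] propose(0,'s') → N0(coor t1 [-])
[2] deliver 0→1 → N1(part t1 [-])
[3] deliver 1→0 → ∅
[4] deliver 0→3 → N3(part t1 [-])
[5] deliver 3→0 → ∅
[6] deliver 0→2 → N2(part t1 [-])
[7] deliver 2→0 → N0(coor t1 [s])
[8] deliver 0→1 → N1(part t1 [s])
[9] timeout(0) → N0(coor t2 [s])
[10] deliver 0→2 → N2(part t1 [s])
[11] deliver 2→0 → ∅
[12] deliver 0→1 → N1(part t2 [s])
[13] deliver 1→0 → ∅
[14] crash(3) → N3(✗part t1 [-])
[15] timeout(0) → N0(coor t3 [s])
[16] timeout(0) → N0(coor t4 [s])
[17] recover(3) → N3(part t1 [-])

yes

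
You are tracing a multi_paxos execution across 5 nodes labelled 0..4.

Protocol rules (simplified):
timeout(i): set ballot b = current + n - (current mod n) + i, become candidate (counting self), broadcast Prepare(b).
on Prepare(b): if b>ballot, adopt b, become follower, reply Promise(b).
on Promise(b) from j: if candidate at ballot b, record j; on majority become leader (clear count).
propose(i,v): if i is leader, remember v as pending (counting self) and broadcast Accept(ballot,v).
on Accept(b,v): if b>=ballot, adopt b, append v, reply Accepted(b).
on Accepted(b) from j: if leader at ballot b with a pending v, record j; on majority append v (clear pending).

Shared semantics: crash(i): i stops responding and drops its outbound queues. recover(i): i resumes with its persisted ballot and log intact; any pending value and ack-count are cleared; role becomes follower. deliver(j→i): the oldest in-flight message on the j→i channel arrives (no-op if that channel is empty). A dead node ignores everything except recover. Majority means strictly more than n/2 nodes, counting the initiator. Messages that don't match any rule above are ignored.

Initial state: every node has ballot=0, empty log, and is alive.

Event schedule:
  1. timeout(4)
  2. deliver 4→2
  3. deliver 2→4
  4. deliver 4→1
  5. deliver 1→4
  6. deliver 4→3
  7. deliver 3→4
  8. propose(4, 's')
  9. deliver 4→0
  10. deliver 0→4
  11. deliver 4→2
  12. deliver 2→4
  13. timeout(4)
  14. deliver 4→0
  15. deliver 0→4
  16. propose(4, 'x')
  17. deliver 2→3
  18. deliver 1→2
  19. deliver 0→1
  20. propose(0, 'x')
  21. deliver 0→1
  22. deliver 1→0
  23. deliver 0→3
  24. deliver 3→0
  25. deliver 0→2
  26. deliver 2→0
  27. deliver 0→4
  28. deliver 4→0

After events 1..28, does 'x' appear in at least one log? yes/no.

no

1. timeout(4):  <4:cand b9 ->
2. deliver 4→2:  <2:foll b9 ->
3. deliver 2→4:  nop
4. deliver 4→1:  <1:foll b9 ->
5. deliver 1→4:  <4:lead b9 ->
6. deliver 4→3:  <3:foll b9 ->
7. deliver 3→4:  nop
8. propose(4,'s'):  nop
9. deliver 4→0:  <0:foll b9 ->
10. deliver 0→4:  nop
11. deliver 4→2:  <2:foll b9 s>
12. deliver 2→4:  nop
13. timeout(4):  <4:cand b14 ->
14. deliver 4→0:  <0:foll b9 s>
15. deliver 0→4:  nop
16. propose(4,'x'):  nop
17. deliver 2→3:  nop
18. deliver 1→2:  nop
19. deliver 0→1:  nop
20. propose(0,'x'):  nop
21. deliver 0→1:  nop
22. deliver 1→0:  nop
23. deliver 0→3:  nop
24. deliver 3→0:  nop
25. deliver 0→2:  nop
26. deliver 2→0:  nop
27. deliver 0→4:  nop
28. deliver 4→0:  <0:foll b14 s>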